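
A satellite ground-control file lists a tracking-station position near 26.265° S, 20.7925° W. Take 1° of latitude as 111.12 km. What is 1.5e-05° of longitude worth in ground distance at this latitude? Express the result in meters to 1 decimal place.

1.5 meters

One degree of longitude here spans 111120 × cos 26.265° = 111120 × 0.8968 ≈ 99647.6 m; 1.5e-05° of that is 1.49471 m.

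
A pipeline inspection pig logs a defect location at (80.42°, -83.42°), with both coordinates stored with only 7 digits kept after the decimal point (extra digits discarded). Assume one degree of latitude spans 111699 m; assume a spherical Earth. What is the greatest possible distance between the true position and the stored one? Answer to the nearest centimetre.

1 centimetres

Truncating at 7 decimal places can drop up to a full unit in the last place, so each coordinate may be off by as much as 1e-07°.
Latitude error → 1e-07 × 111699 = 0.0111699 m along the meridian.
East–west component at 80.42°: 1e-07° × 111699 × cos 80.42° ≈ 1e-07 × 18589.5 ≈ 0.00185895 m.
Worst case both components are at the extreme and orthogonal: √(0.0111699² + 0.00185895²) ≈ 0.0113235 m.
That is 0.0113235 m = 1.1324 cm.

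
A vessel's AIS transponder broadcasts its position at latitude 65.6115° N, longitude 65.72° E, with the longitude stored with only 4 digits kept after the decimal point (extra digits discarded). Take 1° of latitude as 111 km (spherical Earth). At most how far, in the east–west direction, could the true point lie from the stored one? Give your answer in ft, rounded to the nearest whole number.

15 ft

Truncating at 4 decimal places can drop up to a full unit in the last place, so the longitude may be off by as much as 0.0001°.
At latitude 65.6115° a degree of longitude spans 111000 m × cos 65.6115° = 111000 × 0.4129 ≈ 45834.3 m.
Maximum E–W displacement: 0.0001 × 45834.3 = 4.58343 m.
In feet: 4.58343 m ÷ 0.3048 ≈ 15.038 ft.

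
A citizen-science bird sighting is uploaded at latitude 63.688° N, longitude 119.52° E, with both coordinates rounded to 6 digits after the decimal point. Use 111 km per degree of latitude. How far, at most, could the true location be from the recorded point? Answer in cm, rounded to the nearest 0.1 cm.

6.1 cm

Rounding to 6 decimal places leaves each coordinate within ±5e-07° of the true value.
Latitude error → 5e-07 × 111000 = 0.0555 m along the meridian.
E–W at 63.688°: 5e-07° × 111000 × cos 63.688° = 5e-07 × 111000 × 0.4433 ≈ 0.0246009 m.
The two errors are perpendicular, so the maximum displacement is √(0.0555² + 0.0246009²) ≈ 0.0607079 m.
That is 0.0607079 m = 6.0708 cm.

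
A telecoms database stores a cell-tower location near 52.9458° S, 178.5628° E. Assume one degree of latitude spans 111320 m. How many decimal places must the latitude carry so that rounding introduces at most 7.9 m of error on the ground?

One degree of latitude covers 111320 m.
Rounding to N decimal places gives at most 0.5 × 10⁻ᴺ degrees of error, i.e. 0.5 × 10⁻ᴺ × 111320 m.
Setting 55660 × 10⁻ᴺ ≤ 7.9 gives 10ᴺ ≥ 7046, i.e. N ≥ 3.85.
So 4 decimal places suffice (5.57 m); 3 would allow up to 55.7 m.

4 decimal places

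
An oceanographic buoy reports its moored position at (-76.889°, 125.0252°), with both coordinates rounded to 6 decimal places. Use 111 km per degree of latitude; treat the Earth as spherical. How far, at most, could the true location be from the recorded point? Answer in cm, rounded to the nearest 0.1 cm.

5.7 cm

Rounding to 6 decimal places leaves each coordinate within ±5e-07° of the true value.
Latitude error → 5e-07 × 111000 = 0.0555 m along the meridian.
Longitude error → 5e-07 × 111000 × cos 76.889° = 5e-07 × 111000 × 0.2268 ≈ 0.0125895 m.
The two errors are perpendicular, so the maximum displacement is √(0.0555² + 0.0125895²) ≈ 0.05691 m.
That is 0.05691 m = 5.691 cm.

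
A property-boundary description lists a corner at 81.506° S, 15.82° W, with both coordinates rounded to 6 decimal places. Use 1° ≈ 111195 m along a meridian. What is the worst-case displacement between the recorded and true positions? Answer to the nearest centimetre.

6 centimetres

Rounding to 6 decimal places leaves each coordinate within ±5e-07° of the true value.
North–south component: 5e-07° × 111195 = 0.0555975 m.
Longitude error → 5e-07 × 111195 × cos 81.506° = 5e-07 × 111195 × 0.1477 ≈ 0.00821208 m.
Combining orthogonally: (0.0555975² + 0.00821208²)^½ ≈ 0.0562007 m.
That is 0.0562007 m = 5.6201 cm.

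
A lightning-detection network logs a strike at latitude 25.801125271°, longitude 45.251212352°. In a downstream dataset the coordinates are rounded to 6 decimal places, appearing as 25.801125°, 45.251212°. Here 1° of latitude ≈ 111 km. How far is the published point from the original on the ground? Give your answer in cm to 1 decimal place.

Δlat = 25.801125271 − 25.801125 = +0.000000271°; Δlon = 45.251212352 − 45.251212 = +0.000000352°.
North–south shift: 0.000000271 × 111000 = 0.030081 m.
East–west at this latitude: 0.000000352° × 111000 × cos 25.8011° ≈ 0.000000352 × 99934.4 = 0.0351769 m.
Hypotenuse of the two orthogonal shifts: √(0.030081² + 0.0351769²) = 0.0462848 m.
That is 0.0462848 m = 4.6285 cm.

4.6 cm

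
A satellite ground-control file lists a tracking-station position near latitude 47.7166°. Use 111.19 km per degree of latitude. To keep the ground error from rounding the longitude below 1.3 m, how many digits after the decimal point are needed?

5 decimal places

At 47.7166° one degree of longitude covers 111190 × cos 47.7166° ≈ 111190 × 0.6728 ≈ 74808.4 m.
N decimal places → at most half a unit in the last place, 0.5 × 10⁻ᴺ° = 74808.4/2 × 10⁻ᴺ m.
Setting 37404.2 × 10⁻ᴺ ≤ 1.3 gives 10ᴺ ≥ 2.877e+04, i.e. N ≥ 4.46.
So 5 decimal places suffice (0.374 m); 4 would allow up to 3.74 m.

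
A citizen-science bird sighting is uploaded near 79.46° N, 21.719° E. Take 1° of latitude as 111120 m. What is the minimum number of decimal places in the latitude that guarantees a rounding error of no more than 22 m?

4 decimal places

One degree of latitude covers 111120 m.
N decimal places → at most half a unit in the last place, 0.5 × 10⁻ᴺ° = 111120/2 × 10⁻ᴺ m.
Need 0.5 × 111120 × 10⁻ᴺ ≤ 22 → 10⁻ᴺ ≤ 3.960e-04, so N ≥ 3.40.
At 3 places the error can reach 55.6 m, but 4 places keeps it to 5.56 m.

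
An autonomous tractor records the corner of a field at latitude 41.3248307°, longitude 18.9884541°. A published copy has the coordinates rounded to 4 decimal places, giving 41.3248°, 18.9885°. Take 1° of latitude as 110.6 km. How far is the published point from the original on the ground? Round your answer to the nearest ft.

Δlat = 41.3248307 − 41.3248 = +0.0000307°; Δlon = 18.9884541 − 18.9885 = -0.0000459°.
N–S: 0.0000307° × 110600 m/° = 3.39542 m.
East–west at this latitude: -0.0000459° × 110600 × cos 41.3248° ≈ -0.0000459 × 83058.2 = -3.81237 m.
Hypotenuse of the two orthogonal shifts: √(3.39542² + 3.81237²) = 5.1052 m.
Converting: 5.1052 m × 3.2808 ft/m ≈ 16.749 ft.

17 ft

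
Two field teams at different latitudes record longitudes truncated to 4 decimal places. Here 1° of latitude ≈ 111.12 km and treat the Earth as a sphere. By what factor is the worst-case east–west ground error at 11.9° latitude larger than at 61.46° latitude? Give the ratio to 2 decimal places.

2.05

Truncating at 4 decimal places can drop up to a full unit in the last place, so the longitude may be off by as much as 0.0001°.
At 11.9°: 0.0001° × 111120 × cos 11.9° = 0.0001 × 111120 × 0.9785 ≈ 10.873 m.
Error at 61.46° = 0.0001° × 111120 × cos 61.46° ≈ 11.112 × 0.4778 = 5.309 m.
The ratio reduces to cos 11.9° / cos 61.46° = 0.9785/0.4778 ≈ 2.0481.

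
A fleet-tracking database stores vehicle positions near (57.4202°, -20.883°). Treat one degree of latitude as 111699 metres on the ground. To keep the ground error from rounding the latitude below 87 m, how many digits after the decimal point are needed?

3 decimal places

One degree of latitude covers 111699 m.
Rounding to N decimal places gives at most 0.5 × 10⁻ᴺ degrees of error, i.e. 0.5 × 10⁻ᴺ × 111699 m.
Setting 55849.5 × 10⁻ᴺ ≤ 87 gives 10ᴺ ≥ 641.9, i.e. N ≥ 2.81.
N = 2 would give 558 m (too coarse); N = 3 gives 55.8 m ≤ 87 m.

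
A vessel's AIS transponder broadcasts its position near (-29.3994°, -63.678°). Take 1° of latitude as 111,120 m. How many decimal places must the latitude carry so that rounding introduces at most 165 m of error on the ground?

One degree of latitude covers 111120 m.
Rounding to N decimal places gives at most 0.5 × 10⁻ᴺ degrees of error, i.e. 0.5 × 10⁻ᴺ × 111120 m.
Setting 55560 × 10⁻ᴺ ≤ 165 gives 10ᴺ ≥ 336.7, i.e. N ≥ 2.53.
N = 2 would give 556 m (too coarse); N = 3 gives 55.6 m ≤ 165 m.

3 decimal places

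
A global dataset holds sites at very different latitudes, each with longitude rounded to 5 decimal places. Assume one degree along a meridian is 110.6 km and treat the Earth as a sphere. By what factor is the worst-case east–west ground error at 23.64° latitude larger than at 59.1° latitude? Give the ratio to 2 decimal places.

Rounding to 5 decimal places leaves the longitude within ±5e-06° of the true value.
At 23.64°: 5e-06° × 110600 × cos 23.64° = 5e-06 × 110600 × 0.9161 ≈ 0.50659 m.
Error at 59.1° = 5e-06° × 110600 × cos 59.1° ≈ 0.553 × 0.5135 = 0.28399 m.
The ratio reduces to cos 23.64° / cos 59.1° = 0.9161/0.5135 ≈ 1.7839.

1.78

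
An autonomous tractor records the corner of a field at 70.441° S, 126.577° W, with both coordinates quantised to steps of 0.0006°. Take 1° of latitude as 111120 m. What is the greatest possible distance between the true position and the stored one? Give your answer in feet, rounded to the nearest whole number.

115 feet

With a 0.0006° grid the true value lies within half a step, ±0.0006°/2 = ±0.0003°, of the stored one.
Latitude error → 0.0003 × 111120 = 33.336 m along the meridian.
East–west component at 70.441°: 0.0003° × 111120 × cos 70.441° ≈ 0.0003 × 37200.5 ≈ 11.1601 m.
Combining orthogonally: (33.336² + 11.1601²)^½ ≈ 35.1545 m.
Converting: 35.1545 m × 3.2808 ft/m ≈ 115.34 ft.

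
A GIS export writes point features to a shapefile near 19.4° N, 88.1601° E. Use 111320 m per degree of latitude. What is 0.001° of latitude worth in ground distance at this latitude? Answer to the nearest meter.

0.001° × 111320 m/° = 111.32 m.

111 meters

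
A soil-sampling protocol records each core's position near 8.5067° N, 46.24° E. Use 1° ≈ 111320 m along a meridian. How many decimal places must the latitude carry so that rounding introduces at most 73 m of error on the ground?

One degree of latitude covers 111320 m.
Rounding to N decimal places gives at most 0.5 × 10⁻ᴺ degrees of error, i.e. 0.5 × 10⁻ᴺ × 111320 m.
Setting 55660 × 10⁻ᴺ ≤ 73 gives 10ᴺ ≥ 762.5, i.e. N ≥ 2.88.
At 2 places the error can reach 557 m, but 3 places keeps it to 55.7 m.

3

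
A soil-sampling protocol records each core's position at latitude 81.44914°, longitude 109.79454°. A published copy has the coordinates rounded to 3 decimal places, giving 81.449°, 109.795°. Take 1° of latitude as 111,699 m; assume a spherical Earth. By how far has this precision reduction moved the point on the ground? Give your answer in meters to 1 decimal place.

Δlat = 81.44914 − 81.449 = +0.00014°; Δlon = 109.79454 − 109.795 = -0.00046°.
North–south shift: 0.00014 × 111699 = 15.6379 m.
E–W at 81.449°: -0.00046° × 111699 × cos 81.449° = -0.00046 × 111699 × 0.1487 ≈ -7.63991 m.
Distance: √(15.6379² + 7.63991²) ≈ 17.4043 m.

17.4 meters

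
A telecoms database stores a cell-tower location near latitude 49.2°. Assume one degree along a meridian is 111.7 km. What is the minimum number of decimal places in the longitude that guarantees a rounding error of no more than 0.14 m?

At 49.2° one degree of longitude covers 111700 × cos 49.2° ≈ 111700 × 0.6534 ≈ 72987.1 m.
Rounding to N decimal places gives at most 0.5 × 10⁻ᴺ degrees of error, i.e. 0.5 × 10⁻ᴺ × 72987.1 m.
Setting 36493.5 × 10⁻ᴺ ≤ 0.14 gives 10ᴺ ≥ 2.607e+05, i.e. N ≥ 5.42.
N = 5 would give 0.365 m (too coarse); N = 6 gives 0.0365 m ≤ 0.14 m.

6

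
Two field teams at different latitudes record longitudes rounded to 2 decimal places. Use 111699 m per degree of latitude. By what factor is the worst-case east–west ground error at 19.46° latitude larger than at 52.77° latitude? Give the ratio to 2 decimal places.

Rounding to 2 decimal places leaves the longitude within ±0.005° of the true value.
Error at 19.46° = 0.005° × 111699 × cos 19.46° ≈ 558.5 × 0.9429 = 526.59 m.
At 52.77°: 0.005° × 111699 × cos 52.77° = 0.005 × 111699 × 0.6050 ≈ 337.9 m.
The ratio reduces to cos 19.46° / cos 52.77° = 0.9429/0.6050 ≈ 1.5584.

1.56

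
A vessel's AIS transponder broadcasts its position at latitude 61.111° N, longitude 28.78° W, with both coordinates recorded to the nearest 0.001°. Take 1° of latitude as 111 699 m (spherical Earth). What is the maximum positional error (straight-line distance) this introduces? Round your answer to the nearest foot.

Rounding to 3 decimal places leaves each coordinate within ±0.0005° of the true value.
Latitude error → 0.0005 × 111699 = 55.8495 m along the meridian.
E–W at 61.111°: 0.0005° × 111699 × cos 61.111° = 0.0005 × 111699 × 0.4831 ≈ 26.9817 m.
The two errors are perpendicular, so the maximum displacement is √(55.8495² + 26.9817²) ≈ 62.0256 m.
Converting: 62.0256 m × 3.2808 ft/m ≈ 203.5 ft.

203 feet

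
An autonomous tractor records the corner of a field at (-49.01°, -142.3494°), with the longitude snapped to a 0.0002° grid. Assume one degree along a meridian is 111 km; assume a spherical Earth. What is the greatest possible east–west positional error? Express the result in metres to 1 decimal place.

7.3 metres

With a 0.0002° grid the true value lies within half a step, ±0.0002°/2 = ±0.0001°, of the stored one.
Parallels shrink by cos φ, so at 49.01° a degree of longitude is 111000 × 0.6559 ≈ 72807.9 m.
Maximum E–W displacement: 0.0001 × 72807.9 = 7.28079 m.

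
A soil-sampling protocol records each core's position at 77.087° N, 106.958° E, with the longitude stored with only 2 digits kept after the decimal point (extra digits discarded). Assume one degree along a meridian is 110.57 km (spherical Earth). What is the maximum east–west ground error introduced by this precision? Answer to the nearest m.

247 m

Truncating at 2 decimal places can drop up to a full unit in the last place, so the longitude may be off by as much as 0.01°.
One degree of longitude at 77.087° is 110570 × cos 77.087° ≈ 110570 × 0.2235 = 24709.2 m.
Maximum E–W displacement: 0.01 × 24709.2 = 247.092 m.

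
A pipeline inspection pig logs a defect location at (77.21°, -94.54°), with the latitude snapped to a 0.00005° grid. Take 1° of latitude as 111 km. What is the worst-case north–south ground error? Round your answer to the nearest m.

With a 0.00005° grid the true value lies within half a step, ±0.00005°/2 = ±2.5e-05°, of the stored one.
North–south distance: 2.5e-05° × 111000 m/° = 2.775 m.

3 m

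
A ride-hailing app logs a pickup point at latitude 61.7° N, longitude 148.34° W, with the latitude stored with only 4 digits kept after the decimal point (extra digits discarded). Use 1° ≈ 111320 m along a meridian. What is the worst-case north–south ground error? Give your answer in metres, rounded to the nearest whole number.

11 metres

Truncating at 4 decimal places can drop up to a full unit in the last place, so the latitude may be off by as much as 0.0001°.
So the N–S error is at most 0.0001 × 111320 = 11.132 m.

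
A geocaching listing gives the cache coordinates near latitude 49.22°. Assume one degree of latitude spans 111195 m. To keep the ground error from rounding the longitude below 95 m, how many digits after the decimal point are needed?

3 decimal places

At 49.22° one degree of longitude covers 111195 × cos 49.22° ≈ 111195 × 0.6532 ≈ 72627.7 m.
With N decimal places the half-ulp bound is 0.5·10⁻ᴺ°, or 0.5·10⁻ᴺ × 72627.7 m on the ground.
Setting 36313.9 × 10⁻ᴺ ≤ 95 gives 10ᴺ ≥ 382.3, i.e. N ≥ 2.58.
At 2 places the error can reach 363 m, but 3 places keeps it to 36.3 m.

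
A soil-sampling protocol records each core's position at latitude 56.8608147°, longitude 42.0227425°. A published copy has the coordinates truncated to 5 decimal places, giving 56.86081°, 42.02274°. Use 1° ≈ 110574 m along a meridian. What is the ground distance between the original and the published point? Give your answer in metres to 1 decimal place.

Δlat = 56.8608147 − 56.86081 = +0.0000047°; Δlon = 42.0227425 − 42.02274 = +0.0000025°.
North–south shift: 0.0000047 × 110574 = 0.519698 m.
E–W at 56.8608°: 0.0000025° × 110574 × cos 56.8608° = 0.0000025 × 110574 × 0.5467 ≈ 0.15112 m.
Hypotenuse of the two orthogonal shifts: √(0.519698² + 0.15112²) = 0.541224 m.

0.5 metres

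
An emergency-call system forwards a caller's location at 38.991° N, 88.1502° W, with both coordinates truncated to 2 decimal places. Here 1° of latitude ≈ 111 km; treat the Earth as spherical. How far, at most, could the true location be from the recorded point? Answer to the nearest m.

1406 m

Truncating at 2 decimal places can drop up to a full unit in the last place, so each coordinate may be off by as much as 0.01°.
North–south component: 0.01° × 111000 = 1110 m.
Longitude error → 0.01 × 111000 × cos 38.991° = 0.01 × 111000 × 0.7772 ≈ 862.742 m.
The two errors are perpendicular, so the maximum displacement is √(1110² + 862.742²) ≈ 1405.85 m.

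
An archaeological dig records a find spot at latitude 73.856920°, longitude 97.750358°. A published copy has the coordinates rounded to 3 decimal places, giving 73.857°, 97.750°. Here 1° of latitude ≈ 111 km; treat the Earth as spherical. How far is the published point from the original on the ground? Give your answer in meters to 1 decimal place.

The latitude changed by -0.000080° and the longitude by +0.000358°.
N–S: -0.000080° × 111000 m/° = -8.88 m.
E–W at 73.857°: 0.000358° × 111000 × cos 73.857° = 0.000358 × 111000 × 0.2780 ≈ 11.0486 m.
Distance: √(8.88² + 11.0486²) ≈ 14.1748 m.

14.2 meters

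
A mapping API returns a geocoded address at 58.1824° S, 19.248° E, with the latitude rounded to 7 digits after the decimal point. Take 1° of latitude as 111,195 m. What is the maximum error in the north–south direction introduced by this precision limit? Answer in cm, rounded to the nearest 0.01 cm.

0.56 cm

Rounding to 7 decimal places leaves the latitude within ±5e-08° of the true value.
So the N–S error is at most 5e-08 × 111195 = 0.00555975 m.
That is 0.00555975 m = 0.55597 cm.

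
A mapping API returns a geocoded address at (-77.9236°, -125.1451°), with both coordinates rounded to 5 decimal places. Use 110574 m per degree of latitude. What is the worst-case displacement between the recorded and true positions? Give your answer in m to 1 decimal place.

0.6 m

Rounding to 5 decimal places leaves each coordinate within ±5e-06° of the true value.
North–south component: 5e-06° × 110574 = 0.55287 m.
Longitude error → 5e-06 × 110574 × cos 77.9236° = 5e-06 × 110574 × 0.2092 ≈ 0.115669 m.
Combining orthogonally: (0.55287² + 0.115669²)^½ ≈ 0.56484 m.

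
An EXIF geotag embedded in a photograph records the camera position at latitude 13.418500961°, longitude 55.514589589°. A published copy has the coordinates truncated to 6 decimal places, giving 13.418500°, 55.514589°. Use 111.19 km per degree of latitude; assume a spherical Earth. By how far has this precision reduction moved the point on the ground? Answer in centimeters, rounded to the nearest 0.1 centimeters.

Δlat = 13.418500961 − 13.418500 = +0.000000961°; Δlon = 55.514589589 − 55.514589 = +0.000000589°.
N–S: 0.000000961° × 111190 m/° = 0.106854 m.
East–west at this latitude: 0.000000589° × 111190 × cos 13.4185° ≈ 0.000000589 × 108155 = 0.0637031 m.
Hypotenuse of the two orthogonal shifts: √(0.106854² + 0.0637031²) = 0.124402 m.
That is 0.124402 m = 12.44 cm.

12.4 centimeters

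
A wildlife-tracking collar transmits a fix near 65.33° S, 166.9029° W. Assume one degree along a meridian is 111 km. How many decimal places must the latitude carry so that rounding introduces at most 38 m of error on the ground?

4

One degree of latitude covers 111000 m.
Rounding to N decimal places gives at most 0.5 × 10⁻ᴺ degrees of error, i.e. 0.5 × 10⁻ᴺ × 111000 m.
Need 0.5 × 111000 × 10⁻ᴺ ≤ 38 → 10⁻ᴺ ≤ 6.847e-04, so N ≥ 3.16.
So 4 decimal places suffice (5.55 m); 3 would allow up to 55.5 m.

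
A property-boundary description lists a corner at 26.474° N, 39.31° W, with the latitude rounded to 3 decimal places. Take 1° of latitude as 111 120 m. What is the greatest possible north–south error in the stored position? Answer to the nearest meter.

56 meters

Rounding to 3 decimal places leaves the latitude within ±0.0005° of the true value.
North–south distance: 0.0005° × 111120 m/° = 55.56 m.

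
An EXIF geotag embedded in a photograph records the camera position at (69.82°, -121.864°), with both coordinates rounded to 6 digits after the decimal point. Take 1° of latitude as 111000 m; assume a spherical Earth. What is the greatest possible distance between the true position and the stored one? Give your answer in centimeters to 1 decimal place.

5.9 centimeters

Rounding to 6 decimal places leaves each coordinate within ±5e-07° of the true value.
N–S: 5e-07° × 111000 m/° = 0.0555 m.
Longitude error → 5e-07 × 111000 × cos 69.82° = 5e-07 × 111000 × 0.3450 ≈ 0.0191459 m.
Combining orthogonally: (0.0555² + 0.0191459²)^½ ≈ 0.0587096 m.
That is 0.0587096 m = 5.871 cm.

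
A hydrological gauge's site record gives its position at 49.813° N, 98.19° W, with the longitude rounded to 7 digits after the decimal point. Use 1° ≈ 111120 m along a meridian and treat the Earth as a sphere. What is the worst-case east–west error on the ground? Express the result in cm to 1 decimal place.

0.4 cm

Rounding to 7 decimal places leaves the longitude within ±5e-08° of the true value.
Parallels shrink by cos φ, so at 49.813° a degree of longitude is 111120 × 0.6453 ≈ 71704 m.
So at most 5e-08° × 71704 ≈ 0.0035852 m east–west.
That is 0.0035852 m = 0.35852 cm.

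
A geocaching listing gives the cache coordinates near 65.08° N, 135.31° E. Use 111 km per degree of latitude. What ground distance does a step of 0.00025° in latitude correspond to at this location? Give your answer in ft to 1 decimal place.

Along a meridian 0.00025° is 0.00025 × 111000 = 27.75 m.
Converting: 27.75 m × 3.2808 ft/m ≈ 91.043 ft.

91.0 ft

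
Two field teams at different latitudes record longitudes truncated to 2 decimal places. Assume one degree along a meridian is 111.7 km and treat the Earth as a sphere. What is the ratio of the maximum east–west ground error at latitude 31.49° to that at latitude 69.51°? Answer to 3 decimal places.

Truncating at 2 decimal places can drop up to a full unit in the last place, so the longitude may be off by as much as 0.01°.
Error at 31.49° = 0.01° × 111700 × cos 31.49° ≈ 1117 × 0.8527 = 952.5 m.
At 69.51°: 0.01° × 111700 × cos 69.51° = 0.01 × 111700 × 0.3500 ≈ 391 m.
The ratio reduces to cos 31.49° / cos 69.51° = 0.8527/0.3500 ≈ 2.4361.

2.436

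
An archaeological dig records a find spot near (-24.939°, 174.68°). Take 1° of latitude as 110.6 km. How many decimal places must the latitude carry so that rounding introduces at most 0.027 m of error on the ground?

One degree of latitude covers 110600 m.
N decimal places → at most half a unit in the last place, 0.5 × 10⁻ᴺ° = 110600/2 × 10⁻ᴺ m.
Setting 55300 × 10⁻ᴺ ≤ 0.027 gives 10ᴺ ≥ 2.048e+06, i.e. N ≥ 6.31.
So 7 decimal places suffice (0.00553 m); 6 would allow up to 0.0553 m.

7 decimal places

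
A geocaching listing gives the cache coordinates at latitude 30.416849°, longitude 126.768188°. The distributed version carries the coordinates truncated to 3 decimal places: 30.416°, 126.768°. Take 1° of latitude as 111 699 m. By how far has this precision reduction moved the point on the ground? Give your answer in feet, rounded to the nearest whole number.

The latitude changed by +0.000849° and the longitude by +0.000188°.
North–south shift: 0.000849 × 111699 = 94.8325 m.
E–W at 30.416°: 0.000188° × 111699 × cos 30.416° = 0.000188 × 111699 × 0.8624 ≈ 18.1093 m.
Distance: √(94.8325² + 18.1093²) ≈ 96.5461 m.
In feet: 96.5461 m ÷ 0.3048 ≈ 316.75 ft.

317 feet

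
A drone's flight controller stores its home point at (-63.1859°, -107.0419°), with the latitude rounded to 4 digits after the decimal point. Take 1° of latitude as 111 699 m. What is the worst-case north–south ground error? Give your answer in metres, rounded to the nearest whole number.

Rounding to 4 decimal places leaves the latitude within ±5e-05° of the true value.
So the N–S error is at most 5e-05 × 111699 = 5.58495 m.

6 metres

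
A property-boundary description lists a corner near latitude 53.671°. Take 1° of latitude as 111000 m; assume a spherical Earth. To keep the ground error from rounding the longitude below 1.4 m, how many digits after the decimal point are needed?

5 decimal places

At 53.671° one degree of longitude covers 111000 × cos 53.671° ≈ 111000 × 0.5924 ≈ 65758.7 m.
Rounding to N decimal places gives at most 0.5 × 10⁻ᴺ degrees of error, i.e. 0.5 × 10⁻ᴺ × 65758.7 m.
Setting 32879.4 × 10⁻ᴺ ≤ 1.4 gives 10ᴺ ≥ 2.349e+04, i.e. N ≥ 4.37.
So 5 decimal places suffice (0.329 m); 4 would allow up to 3.29 m.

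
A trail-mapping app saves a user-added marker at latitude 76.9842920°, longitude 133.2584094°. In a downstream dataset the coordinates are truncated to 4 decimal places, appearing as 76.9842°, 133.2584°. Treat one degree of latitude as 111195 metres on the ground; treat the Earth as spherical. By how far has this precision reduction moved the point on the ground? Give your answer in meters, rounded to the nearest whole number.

The latitude changed by +0.0000920° and the longitude by +0.0000094°.
N–S: 0.0000920° × 111195 m/° = 10.2299 m.
East–west at this latitude: 0.0000094° × 111195 × cos 76.9842° ≈ 0.0000094 × 25043.3 = 0.235407 m.
Hypotenuse of the two orthogonal shifts: √(10.2299² + 0.235407²) = 10.2326 m.

10 meters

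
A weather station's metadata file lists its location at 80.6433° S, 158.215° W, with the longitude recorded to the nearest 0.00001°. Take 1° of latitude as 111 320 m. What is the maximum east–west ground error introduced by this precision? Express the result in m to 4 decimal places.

0.0905 m

Rounding to 5 decimal places leaves the longitude within ±5e-06° of the true value.
Parallels shrink by cos φ, so at 80.6433° a degree of longitude is 111320 × 0.1626 ≈ 18098.4 m.
East–west error: 5e-06° × 18098.4 m/° ≈ 0.0904922 m.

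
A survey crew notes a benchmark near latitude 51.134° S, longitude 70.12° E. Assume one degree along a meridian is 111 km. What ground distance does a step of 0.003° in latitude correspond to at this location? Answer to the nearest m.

0.003° × 111000 m/° = 333 m.

333 m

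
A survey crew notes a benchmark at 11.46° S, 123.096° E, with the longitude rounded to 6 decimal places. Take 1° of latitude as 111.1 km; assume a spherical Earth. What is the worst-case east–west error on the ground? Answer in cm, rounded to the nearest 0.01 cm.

Rounding to 6 decimal places leaves the longitude within ±5e-07° of the true value.
At latitude 11.46° a degree of longitude spans 111100 m × cos 11.46° = 111100 × 0.9801 ≈ 108885 m.
Maximum E–W displacement: 5e-07 × 108885 = 0.0544425 m.
That is 0.0544425 m = 5.4443 cm.

5.44 cm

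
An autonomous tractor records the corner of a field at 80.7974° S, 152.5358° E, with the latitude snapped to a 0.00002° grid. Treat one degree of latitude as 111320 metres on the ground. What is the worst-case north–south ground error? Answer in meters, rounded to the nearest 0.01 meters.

1.11 meters

With a 0.00002° grid the true value lies within half a step, ±0.00002°/2 = ±1e-05°, of the stored one.
North–south distance: 1e-05° × 111320 m/° = 1.1132 m.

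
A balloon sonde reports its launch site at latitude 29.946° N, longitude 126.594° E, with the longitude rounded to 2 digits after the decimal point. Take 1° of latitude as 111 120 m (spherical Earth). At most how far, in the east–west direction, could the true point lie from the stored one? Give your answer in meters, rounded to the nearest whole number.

481 meters

Rounding to 2 decimal places leaves the longitude within ±0.005° of the true value.
At latitude 29.946° a degree of longitude spans 111120 m × cos 29.946° = 111120 × 0.8665 ≈ 96285.1 m.
So at most 0.005° × 96285.1 ≈ 481.425 m east–west.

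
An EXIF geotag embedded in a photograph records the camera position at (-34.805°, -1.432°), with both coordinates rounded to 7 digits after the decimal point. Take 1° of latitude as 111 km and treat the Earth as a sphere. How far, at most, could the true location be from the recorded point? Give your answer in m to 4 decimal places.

Rounding to 7 decimal places leaves each coordinate within ±5e-08° of the true value.
North–south component: 5e-08° × 111000 = 0.00555 m.
Longitude error → 5e-08 × 111000 × cos 34.805° = 5e-08 × 111000 × 0.8211 ≈ 0.0045571 m.
The two errors are perpendicular, so the maximum displacement is √(0.00555² + 0.0045571²) ≈ 0.0071812 m.

0.0072 m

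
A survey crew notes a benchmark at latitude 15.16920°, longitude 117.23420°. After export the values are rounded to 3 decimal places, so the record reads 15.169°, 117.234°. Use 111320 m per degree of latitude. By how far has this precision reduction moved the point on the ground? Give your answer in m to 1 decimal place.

The latitude changed by +0.00020° and the longitude by +0.00020°.
North–south shift: 0.00020 × 111320 = 22.264 m.
E–W at 15.169°: 0.00020° × 111320 × cos 15.169° = 0.00020 × 111320 × 0.9652 ≈ 21.4883 m.
Combined displacement = (22.264² + 21.4883²)^½ ≈ 30.9424 m.

30.9 m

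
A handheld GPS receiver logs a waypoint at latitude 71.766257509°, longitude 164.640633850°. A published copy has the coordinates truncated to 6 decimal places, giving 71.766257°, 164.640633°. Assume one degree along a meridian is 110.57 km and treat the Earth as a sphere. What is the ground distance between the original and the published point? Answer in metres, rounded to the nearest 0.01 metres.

The latitude changed by +0.000000509° and the longitude by +0.000000850°.
N–S: 0.000000509° × 110570 m/° = 0.0562801 m.
E–W at 71.7663°: 0.000000850° × 110570 × cos 71.7663° = 0.000000850 × 110570 × 0.3129 ≈ 0.0294072 m.
Distance: √(0.0562801² + 0.0294072²) ≈ 0.0634999 m.

0.06 metres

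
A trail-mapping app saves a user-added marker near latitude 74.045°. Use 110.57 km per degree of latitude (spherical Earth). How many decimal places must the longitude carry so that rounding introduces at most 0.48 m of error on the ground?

At 74.045° one degree of longitude covers 110570 × cos 74.045° ≈ 110570 × 0.2749 ≈ 30393.7 m.
With N decimal places the half-ulp bound is 0.5·10⁻ᴺ°, or 0.5·10⁻ᴺ × 30393.7 m on the ground.
Need 0.5 × 30393.7 × 10⁻ᴺ ≤ 0.48 → 10⁻ᴺ ≤ 3.159e-05, so N ≥ 4.50.
N = 4 would give 1.52 m (too coarse); N = 5 gives 0.152 m ≤ 0.48 m.

5 decimal places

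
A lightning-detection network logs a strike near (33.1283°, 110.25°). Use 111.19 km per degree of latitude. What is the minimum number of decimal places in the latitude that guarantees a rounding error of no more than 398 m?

One degree of latitude covers 111190 m.
With N decimal places the half-ulp bound is 0.5·10⁻ᴺ°, or 0.5·10⁻ᴺ × 111190 m on the ground.
Setting 55595 × 10⁻ᴺ ≤ 398 gives 10ᴺ ≥ 139.7, i.e. N ≥ 2.15.
At 2 places the error can reach 556 m, but 3 places keeps it to 55.6 m.

3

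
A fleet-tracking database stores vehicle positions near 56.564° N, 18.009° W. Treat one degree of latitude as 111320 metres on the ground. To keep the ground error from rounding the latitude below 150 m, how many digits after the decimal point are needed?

3 decimal places

One degree of latitude covers 111320 m.
Rounding to N decimal places gives at most 0.5 × 10⁻ᴺ degrees of error, i.e. 0.5 × 10⁻ᴺ × 111320 m.
Setting 55660 × 10⁻ᴺ ≤ 150 gives 10ᴺ ≥ 371.1, i.e. N ≥ 2.57.
So 3 decimal places suffice (55.7 m); 2 would allow up to 557 m.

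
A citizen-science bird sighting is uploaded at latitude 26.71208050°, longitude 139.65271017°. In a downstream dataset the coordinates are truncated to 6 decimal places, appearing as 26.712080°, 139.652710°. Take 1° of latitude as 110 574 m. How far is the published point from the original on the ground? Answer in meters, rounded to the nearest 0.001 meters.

0.058 meters

The latitude changed by +0.00000050° and the longitude by +0.00000017°.
North–south shift: 0.00000050 × 110574 = 0.055287 m.
East–west at this latitude: 0.00000017° × 110574 × cos 26.7121° ≈ 0.00000017 × 98773.2 = 0.0167914 m.
Combined displacement = (0.055287² + 0.0167914²)^½ ≈ 0.0577807 m.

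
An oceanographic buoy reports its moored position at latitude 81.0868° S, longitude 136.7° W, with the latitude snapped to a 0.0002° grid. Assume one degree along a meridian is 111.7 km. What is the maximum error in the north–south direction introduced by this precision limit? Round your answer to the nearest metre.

With a 0.0002° grid the true value lies within half a step, ±0.0002°/2 = ±0.0001°, of the stored one.
Along the meridian that is 0.0001° × 111700 m/° = 11.17 m.

11 metres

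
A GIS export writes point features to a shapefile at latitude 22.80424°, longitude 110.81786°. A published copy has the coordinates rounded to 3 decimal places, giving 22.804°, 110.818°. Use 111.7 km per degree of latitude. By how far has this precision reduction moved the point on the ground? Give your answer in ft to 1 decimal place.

99.9 ft

Δlat = 22.80424 − 22.804 = +0.00024°; Δlon = 110.81786 − 110.818 = -0.00014°.
N–S: 0.00024° × 111700 m/° = 26.808 m.
East–west at this latitude: -0.00014° × 111700 × cos 22.804° ≈ -0.00014 × 102969 = -14.4157 m.
Hypotenuse of the two orthogonal shifts: √(26.808² + 14.4157²) = 30.4381 m.
Converting: 30.4381 m × 3.2808 ft/m ≈ 99.863 ft.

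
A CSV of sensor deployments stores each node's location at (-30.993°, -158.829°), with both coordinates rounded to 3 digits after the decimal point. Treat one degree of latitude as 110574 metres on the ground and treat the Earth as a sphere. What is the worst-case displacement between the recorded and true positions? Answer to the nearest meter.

Rounding to 3 decimal places leaves each coordinate within ±0.0005° of the true value.
N–S: 0.0005° × 110574 m/° = 55.287 m.
East–west component at 30.993°: 0.0005° × 110574 × cos 30.993° ≈ 0.0005 × 94787.4 ≈ 47.3937 m.
Worst case both components are at the extreme and orthogonal: √(55.287² + 47.3937²) ≈ 72.8204 m.

73 meters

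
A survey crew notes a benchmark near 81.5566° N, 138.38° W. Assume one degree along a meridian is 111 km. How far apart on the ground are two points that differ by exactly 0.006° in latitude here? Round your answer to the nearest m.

666 m

0.006° × 111000 m/° = 666 m.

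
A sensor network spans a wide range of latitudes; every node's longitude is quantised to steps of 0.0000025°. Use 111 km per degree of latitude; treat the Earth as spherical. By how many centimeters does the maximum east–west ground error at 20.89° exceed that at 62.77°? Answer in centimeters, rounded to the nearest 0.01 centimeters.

6.61 centimeters

With a 0.0000025° grid the true value lies within half a step, ±0.0000025°/2 = ±1.25e-06°, of the stored one.
At 20.89°: 1.25e-06° × 111000 × cos 20.89° = 1.25e-06 × 111000 × 0.9343 ≈ 0.12963 m.
Error at 62.77° = 1.25e-06° × 111000 × cos 62.77° ≈ 0.13875 × 0.4576 = 0.063487 m.
So the lower-latitude error exceeds the higher by 0.12963 − 0.063487 = 0.066143 m.
That is 0.0661426 m = 6.6143 cm.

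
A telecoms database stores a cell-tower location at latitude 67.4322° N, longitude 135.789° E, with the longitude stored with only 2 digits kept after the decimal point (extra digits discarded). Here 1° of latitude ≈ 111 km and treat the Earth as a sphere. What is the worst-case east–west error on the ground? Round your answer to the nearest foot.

Truncating at 2 decimal places can drop up to a full unit in the last place, so the longitude may be off by as much as 0.01°.
Parallels shrink by cos φ, so at 67.4322° a degree of longitude is 111000 × 0.3838 ≈ 42599.2 m.
So at most 0.01° × 42599.2 ≈ 425.992 m east–west.
Converting: 425.992 m × 3.2808 ft/m ≈ 1397.6 ft.

1398 feet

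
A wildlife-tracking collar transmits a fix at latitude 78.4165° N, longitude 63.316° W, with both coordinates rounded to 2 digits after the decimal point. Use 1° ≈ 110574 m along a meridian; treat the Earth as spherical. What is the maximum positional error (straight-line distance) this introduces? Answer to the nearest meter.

Rounding to 2 decimal places leaves each coordinate within ±0.005° of the true value.
North–south component: 0.005° × 110574 = 552.87 m.
East–west component at 78.4165°: 0.005° × 110574 × cos 78.4165° ≈ 0.005 × 22202.8 ≈ 111.014 m.
The two errors are perpendicular, so the maximum displacement is √(552.87² + 111.014²) ≈ 563.905 m.

564 meters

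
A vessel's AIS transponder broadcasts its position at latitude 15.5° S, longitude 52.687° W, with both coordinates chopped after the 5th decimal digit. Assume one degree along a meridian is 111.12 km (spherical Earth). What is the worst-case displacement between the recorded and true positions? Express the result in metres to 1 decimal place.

1.5 metres

Truncating at 5 decimal places can drop up to a full unit in the last place, so each coordinate may be off by as much as 1e-05°.
Latitude error → 1e-05 × 111120 = 1.1112 m along the meridian.
East–west component at 15.5°: 1e-05° × 111120 × cos 15.5° ≈ 1e-05 × 107079 ≈ 1.07079 m.
The two errors are perpendicular, so the maximum displacement is √(1.1112² + 1.07079²) ≈ 1.54316 m.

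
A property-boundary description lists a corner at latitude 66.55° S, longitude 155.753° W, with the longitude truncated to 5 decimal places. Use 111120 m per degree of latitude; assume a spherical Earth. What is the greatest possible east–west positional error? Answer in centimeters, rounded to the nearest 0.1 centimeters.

Truncating at 5 decimal places can drop up to a full unit in the last place, so the longitude may be off by as much as 1e-05°.
At latitude 66.55° a degree of longitude spans 111120 m × cos 66.55° = 111120 × 0.3979 ≈ 44220.1 m.
East–west error: 1e-05° × 44220.1 m/° ≈ 0.442201 m.
That is 0.442201 m = 44.22 cm.

44.2 centimeters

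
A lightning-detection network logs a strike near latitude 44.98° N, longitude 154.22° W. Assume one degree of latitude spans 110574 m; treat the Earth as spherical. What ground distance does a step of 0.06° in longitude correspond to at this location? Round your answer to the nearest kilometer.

5 kilometers

One degree of longitude here spans 110574 × cos 44.98° = 110574 × 0.7074 ≈ 78214.9 m; 0.06° of that is 4692.89 m.
That is 4692.89 m = 4.6929 km.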